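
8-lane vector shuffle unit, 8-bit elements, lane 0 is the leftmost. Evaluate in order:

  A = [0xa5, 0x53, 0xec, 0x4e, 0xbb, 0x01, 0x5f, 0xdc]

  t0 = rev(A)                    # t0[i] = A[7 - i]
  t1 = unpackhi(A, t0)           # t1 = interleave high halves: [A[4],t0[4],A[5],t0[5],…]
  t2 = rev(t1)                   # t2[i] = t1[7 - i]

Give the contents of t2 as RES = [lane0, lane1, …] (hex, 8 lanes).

RES = [ 0xa5  0xdc  0x53  0x5f  0xec  0x01  0x4e  0xbb ]

t0 = [0xdc, 0x5f, 0x01, 0xbb, 0x4e, 0xec, 0x53, 0xa5]
t1 = [0xbb, 0x4e, 0x01, 0xec, 0x5f, 0x53, 0xdc, 0xa5]
t2 = [0xa5, 0xdc, 0x53, 0x5f, 0xec, 0x01, 0x4e, 0xbb]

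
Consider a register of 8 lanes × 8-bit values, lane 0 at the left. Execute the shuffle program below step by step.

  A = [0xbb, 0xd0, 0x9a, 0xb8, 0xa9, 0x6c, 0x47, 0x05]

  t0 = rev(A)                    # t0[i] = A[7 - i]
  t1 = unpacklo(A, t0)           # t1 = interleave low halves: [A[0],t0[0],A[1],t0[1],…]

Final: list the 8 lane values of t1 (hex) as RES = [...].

→ t0 |05|47|6c|a9|b8|9a|d0|bb|
→ t1 |bb|05|d0|47|9a|6c|b8|a9|

RES = [ 0xbb  0x05  0xd0  0x47  0x9a  0x6c  0xb8  0xa9 ]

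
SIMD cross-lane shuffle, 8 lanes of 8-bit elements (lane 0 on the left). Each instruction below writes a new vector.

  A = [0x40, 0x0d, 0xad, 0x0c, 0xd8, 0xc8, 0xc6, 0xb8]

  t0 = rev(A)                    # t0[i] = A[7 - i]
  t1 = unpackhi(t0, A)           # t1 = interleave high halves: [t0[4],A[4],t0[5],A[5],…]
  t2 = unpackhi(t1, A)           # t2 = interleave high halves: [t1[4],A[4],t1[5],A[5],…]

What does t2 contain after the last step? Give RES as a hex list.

RES = [ 0x0d  0xd8  0xc6  0xc8  0x40  0xc6  0xb8  0xb8 ]

→ t0 |b8|c6|c8|d8|0c|ad|0d|40|
→ t1 |0c|d8|ad|c8|0d|c6|40|b8|
→ t2 |0d|d8|c6|c8|40|c6|b8|b8|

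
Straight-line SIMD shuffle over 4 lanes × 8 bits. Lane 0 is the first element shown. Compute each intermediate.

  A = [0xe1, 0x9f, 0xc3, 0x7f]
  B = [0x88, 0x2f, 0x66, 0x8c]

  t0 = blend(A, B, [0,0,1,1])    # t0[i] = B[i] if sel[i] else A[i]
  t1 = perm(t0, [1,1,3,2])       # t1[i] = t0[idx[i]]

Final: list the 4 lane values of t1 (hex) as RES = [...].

  t0: e1 9f 66 8c
  t1: 9f 9f 8c 66

RES = [0x9f, 0x9f, 0x8c, 0x66]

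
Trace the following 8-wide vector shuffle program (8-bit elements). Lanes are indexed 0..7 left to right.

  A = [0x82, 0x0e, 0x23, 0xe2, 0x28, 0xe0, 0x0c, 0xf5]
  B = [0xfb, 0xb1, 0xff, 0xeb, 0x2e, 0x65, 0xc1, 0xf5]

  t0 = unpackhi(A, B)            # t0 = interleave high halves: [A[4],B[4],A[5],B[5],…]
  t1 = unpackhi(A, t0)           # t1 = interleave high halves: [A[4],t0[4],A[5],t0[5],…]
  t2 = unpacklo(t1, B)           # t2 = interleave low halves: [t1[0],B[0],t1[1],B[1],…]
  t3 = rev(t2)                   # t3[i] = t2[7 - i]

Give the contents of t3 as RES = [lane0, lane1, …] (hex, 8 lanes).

→ t0 |28|2e|e0|65|0c|c1|f5|f5|
→ t1 |28|0c|e0|c1|0c|f5|f5|f5|
→ t2 |28|fb|0c|b1|e0|ff|c1|eb|
→ t3 |eb|c1|ff|e0|b1|0c|fb|28|

RES = [ 0xeb  0xc1  0xff  0xe0  0xb1  0x0c  0xfb  0x28 ]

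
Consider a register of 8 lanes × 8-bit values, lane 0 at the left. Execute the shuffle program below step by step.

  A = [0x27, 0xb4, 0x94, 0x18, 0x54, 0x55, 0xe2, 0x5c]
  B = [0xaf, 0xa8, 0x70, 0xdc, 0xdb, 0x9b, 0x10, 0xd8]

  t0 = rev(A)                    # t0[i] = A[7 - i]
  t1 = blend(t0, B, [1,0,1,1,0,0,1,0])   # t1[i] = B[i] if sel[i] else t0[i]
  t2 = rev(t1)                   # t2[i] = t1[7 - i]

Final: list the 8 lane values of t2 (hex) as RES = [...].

RES = [ 0x27  0x10  0x94  0x18  0xdc  0x70  0xe2  0xaf ]

→ t0 |5c|e2|55|54|18|94|b4|27|
→ t1 |af|e2|70|dc|18|94|10|27|
→ t2 |27|10|94|18|dc|70|e2|af|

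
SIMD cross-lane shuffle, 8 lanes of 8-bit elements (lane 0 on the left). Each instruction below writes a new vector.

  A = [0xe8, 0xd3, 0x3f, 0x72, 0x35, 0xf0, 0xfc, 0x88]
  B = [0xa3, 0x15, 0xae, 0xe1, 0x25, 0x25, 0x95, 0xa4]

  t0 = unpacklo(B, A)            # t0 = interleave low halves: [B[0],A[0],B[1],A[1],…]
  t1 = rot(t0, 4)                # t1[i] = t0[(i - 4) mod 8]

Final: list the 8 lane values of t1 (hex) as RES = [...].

→ t0 |a3|e8|15|d3|ae|3f|e1|72|
→ t1 |ae|3f|e1|72|a3|e8|15|d3|

RES = [0xae, 0x3f, 0xe1, 0x72, 0xa3, 0xe8, 0x15, 0xd3]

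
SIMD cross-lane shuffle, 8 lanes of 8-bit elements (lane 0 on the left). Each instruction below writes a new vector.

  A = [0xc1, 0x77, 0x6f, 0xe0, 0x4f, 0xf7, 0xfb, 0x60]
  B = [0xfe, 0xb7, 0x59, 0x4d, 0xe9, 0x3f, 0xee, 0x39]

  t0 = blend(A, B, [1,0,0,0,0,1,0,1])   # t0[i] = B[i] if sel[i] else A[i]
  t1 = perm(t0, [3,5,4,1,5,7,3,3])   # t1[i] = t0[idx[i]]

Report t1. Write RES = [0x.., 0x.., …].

t0 = [0xfe, 0x77, 0x6f, 0xe0, 0x4f, 0x3f, 0xfb, 0x39]
t1 = [0xe0, 0x3f, 0x4f, 0x77, 0x3f, 0x39, 0xe0, 0xe0]

RES = [ 0xe0  0x3f  0x4f  0x77  0x3f  0x39  0xe0  0xe0 ]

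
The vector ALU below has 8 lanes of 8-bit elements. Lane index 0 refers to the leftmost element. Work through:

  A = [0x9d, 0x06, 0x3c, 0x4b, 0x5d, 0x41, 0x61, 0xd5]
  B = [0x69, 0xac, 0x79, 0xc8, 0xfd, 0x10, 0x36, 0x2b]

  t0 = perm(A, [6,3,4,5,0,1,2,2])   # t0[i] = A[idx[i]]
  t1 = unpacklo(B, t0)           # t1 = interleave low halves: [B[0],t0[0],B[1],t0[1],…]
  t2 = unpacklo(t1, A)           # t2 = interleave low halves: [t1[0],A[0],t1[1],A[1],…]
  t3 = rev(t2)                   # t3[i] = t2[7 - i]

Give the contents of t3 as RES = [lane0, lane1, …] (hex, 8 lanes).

RES = [0x4b, 0x4b, 0x3c, 0xac, 0x06, 0x61, 0x9d, 0x69]

  t0: 61 4b 5d 41 9d 06 3c 3c
  t1: 69 61 ac 4b 79 5d c8 41
  t2: 69 9d 61 06 ac 3c 4b 4b
  t3: 4b 4b 3c ac 06 61 9d 69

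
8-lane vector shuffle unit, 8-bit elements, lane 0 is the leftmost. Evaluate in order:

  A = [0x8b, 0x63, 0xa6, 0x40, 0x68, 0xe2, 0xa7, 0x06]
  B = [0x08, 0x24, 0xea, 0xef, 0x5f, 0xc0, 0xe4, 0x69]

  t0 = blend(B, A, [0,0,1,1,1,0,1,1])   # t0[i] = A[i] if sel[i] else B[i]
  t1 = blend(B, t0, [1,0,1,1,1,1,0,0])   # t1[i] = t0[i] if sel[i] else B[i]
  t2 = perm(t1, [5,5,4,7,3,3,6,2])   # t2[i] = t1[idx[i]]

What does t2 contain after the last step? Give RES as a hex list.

RES = [ 0xc0  0xc0  0x68  0x69  0x40  0x40  0xe4  0xa6 ]

→ t0 |08|24|a6|40|68|c0|a7|06|
→ t1 |08|24|a6|40|68|c0|e4|69|
→ t2 |c0|c0|68|69|40|40|e4|a6|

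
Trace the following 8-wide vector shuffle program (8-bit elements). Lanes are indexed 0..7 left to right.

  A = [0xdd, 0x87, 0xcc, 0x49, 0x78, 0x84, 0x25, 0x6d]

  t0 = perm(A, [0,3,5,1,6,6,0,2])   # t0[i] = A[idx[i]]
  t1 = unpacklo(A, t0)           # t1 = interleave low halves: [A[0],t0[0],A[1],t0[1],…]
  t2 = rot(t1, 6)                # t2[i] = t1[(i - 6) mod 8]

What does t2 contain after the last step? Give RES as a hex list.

RES = [0x87, 0x49, 0xcc, 0x84, 0x49, 0x87, 0xdd, 0xdd]

t0 = [0xdd, 0x49, 0x84, 0x87, 0x25, 0x25, 0xdd, 0xcc]
t1 = [0xdd, 0xdd, 0x87, 0x49, 0xcc, 0x84, 0x49, 0x87]
t2 = [0x87, 0x49, 0xcc, 0x84, 0x49, 0x87, 0xdd, 0xdd]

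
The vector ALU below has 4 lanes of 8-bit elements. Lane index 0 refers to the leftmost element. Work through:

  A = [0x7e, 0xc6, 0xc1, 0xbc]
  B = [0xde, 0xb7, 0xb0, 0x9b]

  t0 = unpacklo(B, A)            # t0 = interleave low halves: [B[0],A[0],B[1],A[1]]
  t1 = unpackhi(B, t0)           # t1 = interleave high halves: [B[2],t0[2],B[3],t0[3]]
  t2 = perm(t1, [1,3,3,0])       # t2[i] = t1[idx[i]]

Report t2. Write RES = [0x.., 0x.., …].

  t0: de 7e b7 c6
  t1: b0 b7 9b c6
  t2: b7 c6 c6 b0

RES = [ 0xb7  0xc6  0xc6  0xb0 ]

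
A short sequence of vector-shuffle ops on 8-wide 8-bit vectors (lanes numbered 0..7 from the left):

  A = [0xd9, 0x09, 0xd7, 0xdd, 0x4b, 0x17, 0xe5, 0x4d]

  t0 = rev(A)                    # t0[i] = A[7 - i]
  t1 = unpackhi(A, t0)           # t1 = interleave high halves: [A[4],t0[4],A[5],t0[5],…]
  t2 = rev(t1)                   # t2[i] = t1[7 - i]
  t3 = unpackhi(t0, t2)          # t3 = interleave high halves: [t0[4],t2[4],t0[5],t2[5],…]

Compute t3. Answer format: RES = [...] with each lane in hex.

RES = [0xdd, 0xd7, 0xd7, 0x17, 0x09, 0xdd, 0xd9, 0x4b]

→ t0 |4d|e5|17|4b|dd|d7|09|d9|
→ t1 |4b|dd|17|d7|e5|09|4d|d9|
→ t2 |d9|4d|09|e5|d7|17|dd|4b|
→ t3 |dd|d7|d7|17|09|dd|d9|4b|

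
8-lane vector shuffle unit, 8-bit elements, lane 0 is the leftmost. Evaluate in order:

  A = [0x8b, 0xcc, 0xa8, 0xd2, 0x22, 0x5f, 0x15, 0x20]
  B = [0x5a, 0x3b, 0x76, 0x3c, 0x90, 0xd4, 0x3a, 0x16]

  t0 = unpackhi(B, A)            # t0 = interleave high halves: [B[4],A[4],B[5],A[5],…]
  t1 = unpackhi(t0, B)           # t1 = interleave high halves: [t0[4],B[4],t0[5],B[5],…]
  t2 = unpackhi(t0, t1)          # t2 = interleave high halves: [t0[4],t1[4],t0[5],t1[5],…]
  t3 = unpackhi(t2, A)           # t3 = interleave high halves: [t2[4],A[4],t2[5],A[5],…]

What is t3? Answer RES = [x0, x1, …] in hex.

RES = [0x16, 0x22, 0x20, 0x5f, 0x20, 0x15, 0x16, 0x20]

→ t0 |90|22|d4|5f|3a|15|16|20|
→ t1 |3a|90|15|d4|16|3a|20|16|
→ t2 |3a|16|15|3a|16|20|20|16|
→ t3 |16|22|20|5f|20|15|16|20|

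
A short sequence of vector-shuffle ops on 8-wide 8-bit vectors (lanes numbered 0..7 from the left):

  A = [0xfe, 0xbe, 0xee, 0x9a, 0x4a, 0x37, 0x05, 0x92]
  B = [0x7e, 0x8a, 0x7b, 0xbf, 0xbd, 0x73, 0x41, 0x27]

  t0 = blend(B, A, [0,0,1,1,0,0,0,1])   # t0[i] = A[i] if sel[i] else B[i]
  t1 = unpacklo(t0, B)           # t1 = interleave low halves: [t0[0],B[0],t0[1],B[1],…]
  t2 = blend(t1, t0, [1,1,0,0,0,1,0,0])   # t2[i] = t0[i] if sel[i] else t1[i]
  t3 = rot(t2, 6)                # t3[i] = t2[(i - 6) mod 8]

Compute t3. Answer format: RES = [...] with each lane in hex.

  t0: 7e 8a ee 9a bd 73 41 92
  t1: 7e 7e 8a 8a ee 7b 9a bf
  t2: 7e 8a 8a 8a ee 73 9a bf
  t3: 8a 8a ee 73 9a bf 7e 8a

RES = [ 0x8a  0x8a  0xee  0x73  0x9a  0xbf  0x7e  0x8a ]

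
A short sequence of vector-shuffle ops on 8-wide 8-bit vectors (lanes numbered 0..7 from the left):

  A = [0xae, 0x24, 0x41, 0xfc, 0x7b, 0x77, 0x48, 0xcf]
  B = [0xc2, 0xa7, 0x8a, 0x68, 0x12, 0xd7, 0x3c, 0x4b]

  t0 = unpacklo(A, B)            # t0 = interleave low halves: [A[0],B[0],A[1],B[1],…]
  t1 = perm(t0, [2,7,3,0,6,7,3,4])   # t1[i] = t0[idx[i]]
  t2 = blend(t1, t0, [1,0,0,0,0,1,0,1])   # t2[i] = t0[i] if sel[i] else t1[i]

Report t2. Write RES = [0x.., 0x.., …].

RES = [0xae, 0x68, 0xa7, 0xae, 0xfc, 0x8a, 0xa7, 0x68]

→ t0 |ae|c2|24|a7|41|8a|fc|68|
→ t1 |24|68|a7|ae|fc|68|a7|41|
→ t2 |ae|68|a7|ae|fc|8a|a7|68|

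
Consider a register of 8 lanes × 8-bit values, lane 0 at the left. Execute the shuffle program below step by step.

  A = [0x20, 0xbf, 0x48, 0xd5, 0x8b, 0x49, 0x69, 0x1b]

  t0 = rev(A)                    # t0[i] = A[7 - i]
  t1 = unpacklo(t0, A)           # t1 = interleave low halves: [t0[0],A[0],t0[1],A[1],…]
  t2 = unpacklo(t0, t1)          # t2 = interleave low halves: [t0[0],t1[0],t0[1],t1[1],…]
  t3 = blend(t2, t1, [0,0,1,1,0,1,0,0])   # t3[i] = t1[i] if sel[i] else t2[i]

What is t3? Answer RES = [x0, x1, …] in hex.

  t0: 1b 69 49 8b d5 48 bf 20
  t1: 1b 20 69 bf 49 48 8b d5
  t2: 1b 1b 69 20 49 69 8b bf
  t3: 1b 1b 69 bf 49 48 8b bf

RES = [ 0x1b  0x1b  0x69  0xbf  0x49  0x48  0x8b  0xbf ]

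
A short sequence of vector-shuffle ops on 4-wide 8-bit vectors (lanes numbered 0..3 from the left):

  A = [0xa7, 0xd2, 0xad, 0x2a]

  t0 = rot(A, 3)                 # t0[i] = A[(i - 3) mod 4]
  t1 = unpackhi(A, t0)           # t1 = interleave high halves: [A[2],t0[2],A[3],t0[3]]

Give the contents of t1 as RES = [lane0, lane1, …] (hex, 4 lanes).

RES = [ 0xad  0x2a  0x2a  0xa7 ]

t0 = [0xd2, 0xad, 0x2a, 0xa7]
t1 = [0xad, 0x2a, 0x2a, 0xa7]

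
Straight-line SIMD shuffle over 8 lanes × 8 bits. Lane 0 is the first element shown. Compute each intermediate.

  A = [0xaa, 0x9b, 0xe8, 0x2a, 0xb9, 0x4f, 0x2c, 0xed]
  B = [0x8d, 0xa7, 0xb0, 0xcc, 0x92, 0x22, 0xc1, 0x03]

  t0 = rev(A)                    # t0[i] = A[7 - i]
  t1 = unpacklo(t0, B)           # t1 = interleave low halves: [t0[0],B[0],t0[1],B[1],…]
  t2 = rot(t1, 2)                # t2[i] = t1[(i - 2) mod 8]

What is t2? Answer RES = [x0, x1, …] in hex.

RES = [0xb9, 0xcc, 0xed, 0x8d, 0x2c, 0xa7, 0x4f, 0xb0]

  t0: ed 2c 4f b9 2a e8 9b aa
  t1: ed 8d 2c a7 4f b0 b9 cc
  t2: b9 cc ed 8d 2c a7 4f b0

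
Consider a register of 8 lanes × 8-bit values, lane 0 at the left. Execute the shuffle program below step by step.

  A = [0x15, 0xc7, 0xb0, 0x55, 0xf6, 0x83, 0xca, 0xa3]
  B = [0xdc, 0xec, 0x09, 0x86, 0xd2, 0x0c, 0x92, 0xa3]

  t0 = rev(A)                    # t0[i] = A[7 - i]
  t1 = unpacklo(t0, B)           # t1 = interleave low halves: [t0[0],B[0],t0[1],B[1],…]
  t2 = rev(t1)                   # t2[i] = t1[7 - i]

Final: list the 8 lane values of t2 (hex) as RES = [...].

RES = [ 0x86  0xf6  0x09  0x83  0xec  0xca  0xdc  0xa3 ]

→ t0 |a3|ca|83|f6|55|b0|c7|15|
→ t1 |a3|dc|ca|ec|83|09|f6|86|
→ t2 |86|f6|09|83|ec|ca|dc|a3|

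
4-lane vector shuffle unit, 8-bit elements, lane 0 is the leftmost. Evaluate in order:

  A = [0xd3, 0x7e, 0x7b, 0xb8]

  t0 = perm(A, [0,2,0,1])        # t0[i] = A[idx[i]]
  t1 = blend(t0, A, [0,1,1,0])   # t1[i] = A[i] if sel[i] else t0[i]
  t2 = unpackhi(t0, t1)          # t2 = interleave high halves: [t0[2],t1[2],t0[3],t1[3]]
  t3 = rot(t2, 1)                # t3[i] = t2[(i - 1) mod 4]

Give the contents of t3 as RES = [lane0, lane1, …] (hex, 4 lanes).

RES = [0x7e, 0xd3, 0x7b, 0x7e]

  t0: d3 7b d3 7e
  t1: d3 7e 7b 7e
  t2: d3 7b 7e 7e
  t3: 7e d3 7b 7e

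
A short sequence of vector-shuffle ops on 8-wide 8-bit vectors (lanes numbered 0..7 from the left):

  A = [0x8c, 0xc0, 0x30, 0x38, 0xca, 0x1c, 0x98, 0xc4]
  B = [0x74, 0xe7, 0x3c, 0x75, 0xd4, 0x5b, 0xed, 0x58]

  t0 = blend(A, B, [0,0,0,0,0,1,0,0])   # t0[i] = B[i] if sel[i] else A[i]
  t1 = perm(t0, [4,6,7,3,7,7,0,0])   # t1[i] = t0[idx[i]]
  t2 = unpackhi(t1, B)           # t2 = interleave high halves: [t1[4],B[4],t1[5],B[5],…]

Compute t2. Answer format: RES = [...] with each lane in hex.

t0 = [0x8c, 0xc0, 0x30, 0x38, 0xca, 0x5b, 0x98, 0xc4]
t1 = [0xca, 0x98, 0xc4, 0x38, 0xc4, 0xc4, 0x8c, 0x8c]
t2 = [0xc4, 0xd4, 0xc4, 0x5b, 0x8c, 0xed, 0x8c, 0x58]

RES = [ 0xc4  0xd4  0xc4  0x5b  0x8c  0xed  0x8c  0x58 ]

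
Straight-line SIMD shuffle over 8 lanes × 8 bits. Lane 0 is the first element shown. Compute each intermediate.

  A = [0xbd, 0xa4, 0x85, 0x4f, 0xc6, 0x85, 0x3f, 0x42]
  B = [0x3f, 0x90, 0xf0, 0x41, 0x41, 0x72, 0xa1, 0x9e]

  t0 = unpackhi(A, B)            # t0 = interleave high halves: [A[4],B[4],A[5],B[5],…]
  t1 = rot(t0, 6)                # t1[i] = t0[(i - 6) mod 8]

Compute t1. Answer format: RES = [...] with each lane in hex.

→ t0 |c6|41|85|72|3f|a1|42|9e|
→ t1 |85|72|3f|a1|42|9e|c6|41|

RES = [0x85, 0x72, 0x3f, 0xa1, 0x42, 0x9e, 0xc6, 0x41]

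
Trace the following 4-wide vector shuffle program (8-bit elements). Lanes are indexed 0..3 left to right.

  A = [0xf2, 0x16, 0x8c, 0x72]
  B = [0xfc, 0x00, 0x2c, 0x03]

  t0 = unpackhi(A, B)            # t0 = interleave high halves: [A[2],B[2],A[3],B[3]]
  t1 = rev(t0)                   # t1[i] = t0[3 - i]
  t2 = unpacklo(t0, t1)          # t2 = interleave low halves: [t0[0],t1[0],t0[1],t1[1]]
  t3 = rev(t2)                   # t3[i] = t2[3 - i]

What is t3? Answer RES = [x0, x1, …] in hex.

RES = [0x72, 0x2c, 0x03, 0x8c]

t0 = [0x8c, 0x2c, 0x72, 0x03]
t1 = [0x03, 0x72, 0x2c, 0x8c]
t2 = [0x8c, 0x03, 0x2c, 0x72]
t3 = [0x72, 0x2c, 0x03, 0x8c]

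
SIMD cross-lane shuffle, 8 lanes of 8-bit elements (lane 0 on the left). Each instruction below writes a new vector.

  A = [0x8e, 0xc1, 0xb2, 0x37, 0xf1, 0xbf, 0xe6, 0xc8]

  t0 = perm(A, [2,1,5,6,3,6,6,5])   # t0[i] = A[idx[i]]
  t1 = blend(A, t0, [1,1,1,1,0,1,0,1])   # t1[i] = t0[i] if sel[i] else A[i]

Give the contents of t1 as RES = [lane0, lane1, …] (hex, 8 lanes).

RES = [ 0xb2  0xc1  0xbf  0xe6  0xf1  0xe6  0xe6  0xbf ]

  t0: b2 c1 bf e6 37 e6 e6 bf
  t1: b2 c1 bf e6 f1 e6 e6 bf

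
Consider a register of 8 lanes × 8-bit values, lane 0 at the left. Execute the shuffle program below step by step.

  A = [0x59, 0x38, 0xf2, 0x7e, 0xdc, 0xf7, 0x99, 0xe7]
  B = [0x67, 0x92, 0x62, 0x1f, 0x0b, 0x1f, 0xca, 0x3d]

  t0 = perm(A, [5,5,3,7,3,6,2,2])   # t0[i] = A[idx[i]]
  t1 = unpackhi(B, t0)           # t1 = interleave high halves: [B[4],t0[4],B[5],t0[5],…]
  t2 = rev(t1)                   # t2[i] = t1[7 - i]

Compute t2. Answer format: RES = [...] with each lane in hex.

→ t0 |f7|f7|7e|e7|7e|99|f2|f2|
→ t1 |0b|7e|1f|99|ca|f2|3d|f2|
→ t2 |f2|3d|f2|ca|99|1f|7e|0b|

RES = [ 0xf2  0x3d  0xf2  0xca  0x99  0x1f  0x7e  0x0b ]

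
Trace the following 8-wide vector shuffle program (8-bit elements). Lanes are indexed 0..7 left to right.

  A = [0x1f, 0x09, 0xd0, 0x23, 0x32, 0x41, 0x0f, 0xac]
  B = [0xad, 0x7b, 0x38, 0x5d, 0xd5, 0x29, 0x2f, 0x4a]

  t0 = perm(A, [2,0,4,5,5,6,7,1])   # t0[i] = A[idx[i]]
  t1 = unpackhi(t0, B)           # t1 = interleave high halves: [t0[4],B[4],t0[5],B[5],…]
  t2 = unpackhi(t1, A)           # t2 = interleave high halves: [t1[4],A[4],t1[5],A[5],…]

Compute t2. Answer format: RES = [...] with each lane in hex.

RES = [ 0xac  0x32  0x2f  0x41  0x09  0x0f  0x4a  0xac ]

t0 = [0xd0, 0x1f, 0x32, 0x41, 0x41, 0x0f, 0xac, 0x09]
t1 = [0x41, 0xd5, 0x0f, 0x29, 0xac, 0x2f, 0x09, 0x4a]
t2 = [0xac, 0x32, 0x2f, 0x41, 0x09, 0x0f, 0x4a, 0xac]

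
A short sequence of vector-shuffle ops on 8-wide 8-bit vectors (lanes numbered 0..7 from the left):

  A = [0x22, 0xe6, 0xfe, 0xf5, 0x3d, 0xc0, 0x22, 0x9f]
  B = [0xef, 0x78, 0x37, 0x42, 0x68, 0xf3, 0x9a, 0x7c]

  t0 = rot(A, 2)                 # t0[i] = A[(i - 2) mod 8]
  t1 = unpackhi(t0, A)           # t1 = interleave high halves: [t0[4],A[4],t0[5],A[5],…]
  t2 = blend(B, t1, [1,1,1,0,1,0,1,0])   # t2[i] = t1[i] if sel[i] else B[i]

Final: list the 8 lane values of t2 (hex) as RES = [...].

RES = [0xfe, 0x3d, 0xf5, 0x42, 0x3d, 0xf3, 0xc0, 0x7c]

t0 = [0x22, 0x9f, 0x22, 0xe6, 0xfe, 0xf5, 0x3d, 0xc0]
t1 = [0xfe, 0x3d, 0xf5, 0xc0, 0x3d, 0x22, 0xc0, 0x9f]
t2 = [0xfe, 0x3d, 0xf5, 0x42, 0x3d, 0xf3, 0xc0, 0x7c]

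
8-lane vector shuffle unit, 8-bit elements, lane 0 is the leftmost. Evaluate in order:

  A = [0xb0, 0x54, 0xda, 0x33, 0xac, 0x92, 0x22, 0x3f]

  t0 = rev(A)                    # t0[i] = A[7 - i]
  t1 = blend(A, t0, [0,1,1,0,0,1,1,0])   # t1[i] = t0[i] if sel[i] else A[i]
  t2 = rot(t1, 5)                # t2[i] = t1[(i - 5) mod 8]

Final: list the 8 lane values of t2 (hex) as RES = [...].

RES = [0x33, 0xac, 0xda, 0x54, 0x3f, 0xb0, 0x22, 0x92]

t0 = [0x3f, 0x22, 0x92, 0xac, 0x33, 0xda, 0x54, 0xb0]
t1 = [0xb0, 0x22, 0x92, 0x33, 0xac, 0xda, 0x54, 0x3f]
t2 = [0x33, 0xac, 0xda, 0x54, 0x3f, 0xb0, 0x22, 0x92]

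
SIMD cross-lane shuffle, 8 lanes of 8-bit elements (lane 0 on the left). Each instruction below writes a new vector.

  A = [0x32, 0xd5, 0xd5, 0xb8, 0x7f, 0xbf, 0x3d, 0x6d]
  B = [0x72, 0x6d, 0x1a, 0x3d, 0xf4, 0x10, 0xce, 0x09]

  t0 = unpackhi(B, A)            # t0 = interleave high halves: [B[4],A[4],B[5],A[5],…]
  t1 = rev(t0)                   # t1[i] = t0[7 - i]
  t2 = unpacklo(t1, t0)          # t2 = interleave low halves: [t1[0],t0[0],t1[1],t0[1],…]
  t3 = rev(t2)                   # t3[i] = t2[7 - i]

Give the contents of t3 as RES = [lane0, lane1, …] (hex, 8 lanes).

RES = [0xbf, 0xce, 0x10, 0x3d, 0x7f, 0x09, 0xf4, 0x6d]

  t0: f4 7f 10 bf ce 3d 09 6d
  t1: 6d 09 3d ce bf 10 7f f4
  t2: 6d f4 09 7f 3d 10 ce bf
  t3: bf ce 10 3d 7f 09 f4 6d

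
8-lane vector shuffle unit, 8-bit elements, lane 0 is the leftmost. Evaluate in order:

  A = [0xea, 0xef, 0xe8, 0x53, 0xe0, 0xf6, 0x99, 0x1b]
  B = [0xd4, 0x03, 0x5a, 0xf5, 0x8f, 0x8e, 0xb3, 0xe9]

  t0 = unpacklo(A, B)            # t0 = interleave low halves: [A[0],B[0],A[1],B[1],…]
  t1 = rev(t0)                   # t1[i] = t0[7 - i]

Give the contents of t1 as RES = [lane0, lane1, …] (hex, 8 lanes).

→ t0 |ea|d4|ef|03|e8|5a|53|f5|
→ t1 |f5|53|5a|e8|03|ef|d4|ea|

RES = [0xf5, 0x53, 0x5a, 0xe8, 0x03, 0xef, 0xd4, 0xea]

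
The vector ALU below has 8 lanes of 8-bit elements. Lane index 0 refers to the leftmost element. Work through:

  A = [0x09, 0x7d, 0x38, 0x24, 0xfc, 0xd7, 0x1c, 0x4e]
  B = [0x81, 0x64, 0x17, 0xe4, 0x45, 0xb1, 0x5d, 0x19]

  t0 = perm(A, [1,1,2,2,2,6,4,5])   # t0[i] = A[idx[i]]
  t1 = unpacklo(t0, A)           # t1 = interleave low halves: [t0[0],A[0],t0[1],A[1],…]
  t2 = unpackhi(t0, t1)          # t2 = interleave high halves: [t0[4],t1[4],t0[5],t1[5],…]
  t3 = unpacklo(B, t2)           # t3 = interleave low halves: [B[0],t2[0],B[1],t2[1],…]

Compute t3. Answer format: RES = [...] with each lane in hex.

t0 = [0x7d, 0x7d, 0x38, 0x38, 0x38, 0x1c, 0xfc, 0xd7]
t1 = [0x7d, 0x09, 0x7d, 0x7d, 0x38, 0x38, 0x38, 0x24]
t2 = [0x38, 0x38, 0x1c, 0x38, 0xfc, 0x38, 0xd7, 0x24]
t3 = [0x81, 0x38, 0x64, 0x38, 0x17, 0x1c, 0xe4, 0x38]

RES = [ 0x81  0x38  0x64  0x38  0x17  0x1c  0xe4  0x38 ]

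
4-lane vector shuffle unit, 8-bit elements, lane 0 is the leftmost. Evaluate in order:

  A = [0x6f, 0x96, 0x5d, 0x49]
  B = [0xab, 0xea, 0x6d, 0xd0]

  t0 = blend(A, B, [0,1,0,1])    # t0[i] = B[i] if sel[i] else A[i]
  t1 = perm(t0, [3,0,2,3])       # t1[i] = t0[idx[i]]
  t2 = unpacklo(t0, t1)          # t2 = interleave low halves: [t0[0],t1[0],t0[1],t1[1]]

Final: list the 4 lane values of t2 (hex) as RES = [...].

RES = [ 0x6f  0xd0  0xea  0x6f ]

  t0: 6f ea 5d d0
  t1: d0 6f 5d d0
  t2: 6f d0 ea 6f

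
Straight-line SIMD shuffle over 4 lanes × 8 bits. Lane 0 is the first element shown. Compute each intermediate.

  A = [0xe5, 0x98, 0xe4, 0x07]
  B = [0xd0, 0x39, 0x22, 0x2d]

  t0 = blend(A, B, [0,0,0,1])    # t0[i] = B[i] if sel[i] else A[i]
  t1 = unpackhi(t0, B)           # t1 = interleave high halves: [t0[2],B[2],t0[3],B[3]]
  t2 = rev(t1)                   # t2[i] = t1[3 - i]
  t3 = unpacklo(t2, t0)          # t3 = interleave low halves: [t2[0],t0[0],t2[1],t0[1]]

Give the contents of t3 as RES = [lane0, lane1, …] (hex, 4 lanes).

→ t0 |e5|98|e4|2d|
→ t1 |e4|22|2d|2d|
→ t2 |2d|2d|22|e4|
→ t3 |2d|e5|2d|98|

RES = [ 0x2d  0xe5  0x2d  0x98 ]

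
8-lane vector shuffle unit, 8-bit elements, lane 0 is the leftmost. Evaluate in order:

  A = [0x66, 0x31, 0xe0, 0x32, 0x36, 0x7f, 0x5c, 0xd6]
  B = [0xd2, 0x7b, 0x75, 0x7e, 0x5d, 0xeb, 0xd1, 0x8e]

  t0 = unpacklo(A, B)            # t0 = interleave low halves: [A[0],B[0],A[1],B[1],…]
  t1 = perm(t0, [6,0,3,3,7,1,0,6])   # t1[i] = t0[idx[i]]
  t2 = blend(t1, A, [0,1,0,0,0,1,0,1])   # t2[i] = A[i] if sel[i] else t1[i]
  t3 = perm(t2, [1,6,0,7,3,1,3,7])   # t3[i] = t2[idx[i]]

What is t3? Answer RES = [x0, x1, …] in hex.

RES = [ 0x31  0x66  0x32  0xd6  0x7b  0x31  0x7b  0xd6 ]

  t0: 66 d2 31 7b e0 75 32 7e
  t1: 32 66 7b 7b 7e d2 66 32
  t2: 32 31 7b 7b 7e 7f 66 d6
  t3: 31 66 32 d6 7b 31 7b d6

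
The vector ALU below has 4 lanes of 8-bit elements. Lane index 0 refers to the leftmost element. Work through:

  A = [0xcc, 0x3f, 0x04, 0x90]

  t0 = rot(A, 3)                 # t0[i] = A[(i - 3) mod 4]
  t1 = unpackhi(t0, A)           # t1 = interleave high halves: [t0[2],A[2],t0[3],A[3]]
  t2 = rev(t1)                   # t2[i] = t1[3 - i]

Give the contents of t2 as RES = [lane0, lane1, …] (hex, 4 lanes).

t0 = [0x3f, 0x04, 0x90, 0xcc]
t1 = [0x90, 0x04, 0xcc, 0x90]
t2 = [0x90, 0xcc, 0x04, 0x90]

RES = [0x90, 0xcc, 0x04, 0x90]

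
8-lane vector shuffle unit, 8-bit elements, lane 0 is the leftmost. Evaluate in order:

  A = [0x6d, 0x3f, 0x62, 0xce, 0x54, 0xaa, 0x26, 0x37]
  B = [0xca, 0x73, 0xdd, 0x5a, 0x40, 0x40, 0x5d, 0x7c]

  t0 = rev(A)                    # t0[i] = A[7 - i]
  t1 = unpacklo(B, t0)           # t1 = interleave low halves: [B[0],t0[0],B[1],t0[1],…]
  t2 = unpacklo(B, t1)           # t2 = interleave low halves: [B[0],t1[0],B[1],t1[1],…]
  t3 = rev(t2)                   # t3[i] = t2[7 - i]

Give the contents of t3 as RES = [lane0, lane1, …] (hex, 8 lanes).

RES = [ 0x26  0x5a  0x73  0xdd  0x37  0x73  0xca  0xca ]

→ t0 |37|26|aa|54|ce|62|3f|6d|
→ t1 |ca|37|73|26|dd|aa|5a|54|
→ t2 |ca|ca|73|37|dd|73|5a|26|
→ t3 |26|5a|73|dd|37|73|ca|ca|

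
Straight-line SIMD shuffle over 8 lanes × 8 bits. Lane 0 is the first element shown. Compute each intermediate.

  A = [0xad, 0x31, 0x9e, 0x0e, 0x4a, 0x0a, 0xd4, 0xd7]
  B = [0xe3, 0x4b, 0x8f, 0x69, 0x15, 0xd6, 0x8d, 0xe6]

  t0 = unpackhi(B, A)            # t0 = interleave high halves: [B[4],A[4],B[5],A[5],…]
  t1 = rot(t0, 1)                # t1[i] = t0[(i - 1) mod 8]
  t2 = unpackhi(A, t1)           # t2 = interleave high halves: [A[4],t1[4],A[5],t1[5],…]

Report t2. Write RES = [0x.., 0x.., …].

RES = [0x4a, 0x0a, 0x0a, 0x8d, 0xd4, 0xd4, 0xd7, 0xe6]

  t0: 15 4a d6 0a 8d d4 e6 d7
  t1: d7 15 4a d6 0a 8d d4 e6
  t2: 4a 0a 0a 8d d4 d4 d7 e6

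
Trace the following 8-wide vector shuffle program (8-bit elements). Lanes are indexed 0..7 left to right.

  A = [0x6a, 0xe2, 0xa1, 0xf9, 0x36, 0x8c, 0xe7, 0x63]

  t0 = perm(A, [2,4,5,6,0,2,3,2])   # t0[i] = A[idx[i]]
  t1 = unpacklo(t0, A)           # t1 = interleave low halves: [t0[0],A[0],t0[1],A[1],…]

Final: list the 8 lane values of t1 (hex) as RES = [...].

RES = [ 0xa1  0x6a  0x36  0xe2  0x8c  0xa1  0xe7  0xf9 ]

  t0: a1 36 8c e7 6a a1 f9 a1
  t1: a1 6a 36 e2 8c a1 e7 f9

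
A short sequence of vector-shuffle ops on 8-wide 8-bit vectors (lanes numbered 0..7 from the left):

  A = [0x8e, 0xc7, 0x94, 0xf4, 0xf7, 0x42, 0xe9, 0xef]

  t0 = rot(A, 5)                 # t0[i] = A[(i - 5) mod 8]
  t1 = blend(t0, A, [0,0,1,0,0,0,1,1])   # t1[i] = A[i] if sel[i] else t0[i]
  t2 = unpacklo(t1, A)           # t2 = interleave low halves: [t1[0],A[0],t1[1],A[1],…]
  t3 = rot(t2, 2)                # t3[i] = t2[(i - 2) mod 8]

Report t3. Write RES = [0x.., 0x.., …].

  t0: f4 f7 42 e9 ef 8e c7 94
  t1: f4 f7 94 e9 ef 8e e9 ef
  t2: f4 8e f7 c7 94 94 e9 f4
  t3: e9 f4 f4 8e f7 c7 94 94

RES = [ 0xe9  0xf4  0xf4  0x8e  0xf7  0xc7  0x94  0x94 ]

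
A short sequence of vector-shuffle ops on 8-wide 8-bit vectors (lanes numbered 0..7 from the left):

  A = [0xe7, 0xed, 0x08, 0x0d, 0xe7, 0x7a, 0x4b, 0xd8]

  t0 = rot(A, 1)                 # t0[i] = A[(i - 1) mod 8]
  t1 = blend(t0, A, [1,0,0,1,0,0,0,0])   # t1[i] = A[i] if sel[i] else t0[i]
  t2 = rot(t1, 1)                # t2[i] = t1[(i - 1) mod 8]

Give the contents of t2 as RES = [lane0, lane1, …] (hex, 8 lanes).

RES = [0x4b, 0xe7, 0xe7, 0xed, 0x0d, 0x0d, 0xe7, 0x7a]

  t0: d8 e7 ed 08 0d e7 7a 4b
  t1: e7 e7 ed 0d 0d e7 7a 4b
  t2: 4b e7 e7 ed 0d 0d e7 7a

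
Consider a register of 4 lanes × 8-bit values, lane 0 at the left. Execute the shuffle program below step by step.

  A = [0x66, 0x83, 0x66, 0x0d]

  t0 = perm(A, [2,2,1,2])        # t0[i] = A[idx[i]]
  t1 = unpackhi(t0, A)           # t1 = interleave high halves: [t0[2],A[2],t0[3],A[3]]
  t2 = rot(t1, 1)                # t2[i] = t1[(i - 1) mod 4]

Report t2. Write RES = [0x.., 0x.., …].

→ t0 |66|66|83|66|
→ t1 |83|66|66|0d|
→ t2 |0d|83|66|66|

RES = [ 0x0d  0x83  0x66  0x66 ]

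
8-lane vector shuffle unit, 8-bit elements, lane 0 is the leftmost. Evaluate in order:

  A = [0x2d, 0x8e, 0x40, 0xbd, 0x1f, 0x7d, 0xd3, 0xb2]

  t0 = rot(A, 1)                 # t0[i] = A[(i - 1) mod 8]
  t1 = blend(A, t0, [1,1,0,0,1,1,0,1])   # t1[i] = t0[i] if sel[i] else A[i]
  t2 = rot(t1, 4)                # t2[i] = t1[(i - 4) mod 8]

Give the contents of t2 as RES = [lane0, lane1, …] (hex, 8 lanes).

→ t0 |b2|2d|8e|40|bd|1f|7d|d3|
→ t1 |b2|2d|40|bd|bd|1f|d3|d3|
→ t2 |bd|1f|d3|d3|b2|2d|40|bd|

RES = [ 0xbd  0x1f  0xd3  0xd3  0xb2  0x2d  0x40  0xbd ]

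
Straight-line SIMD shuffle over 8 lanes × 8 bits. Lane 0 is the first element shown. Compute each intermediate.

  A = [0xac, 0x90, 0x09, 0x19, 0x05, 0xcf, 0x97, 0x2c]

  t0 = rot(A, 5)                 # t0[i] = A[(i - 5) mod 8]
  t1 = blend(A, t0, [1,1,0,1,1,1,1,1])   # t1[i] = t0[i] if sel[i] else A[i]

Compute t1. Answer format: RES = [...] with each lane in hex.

RES = [ 0x19  0x05  0x09  0x97  0x2c  0xac  0x90  0x09 ]

→ t0 |19|05|cf|97|2c|ac|90|09|
→ t1 |19|05|09|97|2c|ac|90|09|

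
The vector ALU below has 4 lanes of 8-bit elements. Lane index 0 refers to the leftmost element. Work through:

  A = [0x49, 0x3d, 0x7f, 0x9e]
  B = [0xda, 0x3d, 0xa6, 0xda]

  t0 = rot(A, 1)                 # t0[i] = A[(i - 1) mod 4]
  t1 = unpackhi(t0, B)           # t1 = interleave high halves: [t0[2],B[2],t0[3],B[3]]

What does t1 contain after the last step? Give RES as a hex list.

RES = [0x3d, 0xa6, 0x7f, 0xda]

→ t0 |9e|49|3d|7f|
→ t1 |3d|a6|7f|da|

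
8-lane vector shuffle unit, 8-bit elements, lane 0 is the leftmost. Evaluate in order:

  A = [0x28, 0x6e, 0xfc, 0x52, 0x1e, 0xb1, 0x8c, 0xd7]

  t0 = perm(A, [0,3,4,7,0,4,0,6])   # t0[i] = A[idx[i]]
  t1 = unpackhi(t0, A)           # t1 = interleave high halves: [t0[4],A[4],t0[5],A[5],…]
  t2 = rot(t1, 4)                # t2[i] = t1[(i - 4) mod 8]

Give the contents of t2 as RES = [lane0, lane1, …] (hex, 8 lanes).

RES = [0x28, 0x8c, 0x8c, 0xd7, 0x28, 0x1e, 0x1e, 0xb1]

  t0: 28 52 1e d7 28 1e 28 8c
  t1: 28 1e 1e b1 28 8c 8c d7
  t2: 28 8c 8c d7 28 1e 1e b1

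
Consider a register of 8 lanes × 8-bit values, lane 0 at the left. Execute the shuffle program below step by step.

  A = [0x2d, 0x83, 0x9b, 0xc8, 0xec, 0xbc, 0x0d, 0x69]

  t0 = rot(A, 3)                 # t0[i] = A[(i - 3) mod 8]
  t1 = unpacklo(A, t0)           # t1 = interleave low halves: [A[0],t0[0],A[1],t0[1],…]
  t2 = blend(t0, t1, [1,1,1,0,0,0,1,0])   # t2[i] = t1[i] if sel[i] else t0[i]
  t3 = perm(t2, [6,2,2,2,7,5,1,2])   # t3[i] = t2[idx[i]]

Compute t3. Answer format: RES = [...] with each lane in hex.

RES = [ 0xc8  0x83  0x83  0x83  0xec  0x9b  0xbc  0x83 ]

t0 = [0xbc, 0x0d, 0x69, 0x2d, 0x83, 0x9b, 0xc8, 0xec]
t1 = [0x2d, 0xbc, 0x83, 0x0d, 0x9b, 0x69, 0xc8, 0x2d]
t2 = [0x2d, 0xbc, 0x83, 0x2d, 0x83, 0x9b, 0xc8, 0xec]
t3 = [0xc8, 0x83, 0x83, 0x83, 0xec, 0x9b, 0xbc, 0x83]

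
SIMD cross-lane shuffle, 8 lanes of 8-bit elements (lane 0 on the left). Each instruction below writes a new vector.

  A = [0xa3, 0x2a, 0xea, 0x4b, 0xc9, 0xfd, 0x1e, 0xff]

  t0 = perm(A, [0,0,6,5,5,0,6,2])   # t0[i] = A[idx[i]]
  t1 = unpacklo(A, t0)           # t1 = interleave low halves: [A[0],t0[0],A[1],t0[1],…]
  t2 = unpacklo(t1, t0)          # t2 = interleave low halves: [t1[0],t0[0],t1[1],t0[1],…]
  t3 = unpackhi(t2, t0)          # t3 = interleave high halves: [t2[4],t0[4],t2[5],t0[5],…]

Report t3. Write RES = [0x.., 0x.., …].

  t0: a3 a3 1e fd fd a3 1e ea
  t1: a3 a3 2a a3 ea 1e 4b fd
  t2: a3 a3 a3 a3 2a 1e a3 fd
  t3: 2a fd 1e a3 a3 1e fd ea

RES = [0x2a, 0xfd, 0x1e, 0xa3, 0xa3, 0x1e, 0xfd, 0xea]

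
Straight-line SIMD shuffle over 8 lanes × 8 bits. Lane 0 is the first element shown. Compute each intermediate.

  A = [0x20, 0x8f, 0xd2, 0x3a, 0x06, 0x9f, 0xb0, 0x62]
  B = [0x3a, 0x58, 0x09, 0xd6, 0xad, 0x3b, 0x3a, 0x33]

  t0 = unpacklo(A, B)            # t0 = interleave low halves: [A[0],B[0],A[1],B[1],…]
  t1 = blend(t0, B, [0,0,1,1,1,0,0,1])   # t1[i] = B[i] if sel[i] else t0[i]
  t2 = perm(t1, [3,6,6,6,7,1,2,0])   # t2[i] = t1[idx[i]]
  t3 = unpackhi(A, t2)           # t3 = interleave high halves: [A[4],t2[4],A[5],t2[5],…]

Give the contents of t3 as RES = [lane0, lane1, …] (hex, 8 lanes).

  t0: 20 3a 8f 58 d2 09 3a d6
  t1: 20 3a 09 d6 ad 09 3a 33
  t2: d6 3a 3a 3a 33 3a 09 20
  t3: 06 33 9f 3a b0 09 62 20

RES = [0x06, 0x33, 0x9f, 0x3a, 0xb0, 0x09, 0x62, 0x20]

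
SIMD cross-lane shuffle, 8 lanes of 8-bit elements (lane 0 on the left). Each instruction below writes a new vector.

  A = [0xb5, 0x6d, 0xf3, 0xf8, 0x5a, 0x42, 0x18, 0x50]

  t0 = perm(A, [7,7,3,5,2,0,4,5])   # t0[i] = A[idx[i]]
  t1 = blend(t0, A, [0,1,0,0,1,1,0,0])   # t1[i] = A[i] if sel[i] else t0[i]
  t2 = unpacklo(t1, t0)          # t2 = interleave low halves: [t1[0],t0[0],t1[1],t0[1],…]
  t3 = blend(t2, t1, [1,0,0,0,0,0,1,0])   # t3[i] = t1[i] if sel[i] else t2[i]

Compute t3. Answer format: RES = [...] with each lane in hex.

RES = [0x50, 0x50, 0x6d, 0x50, 0xf8, 0xf8, 0x5a, 0x42]

  t0: 50 50 f8 42 f3 b5 5a 42
  t1: 50 6d f8 42 5a 42 5a 42
  t2: 50 50 6d 50 f8 f8 42 42
  t3: 50 50 6d 50 f8 f8 5a 42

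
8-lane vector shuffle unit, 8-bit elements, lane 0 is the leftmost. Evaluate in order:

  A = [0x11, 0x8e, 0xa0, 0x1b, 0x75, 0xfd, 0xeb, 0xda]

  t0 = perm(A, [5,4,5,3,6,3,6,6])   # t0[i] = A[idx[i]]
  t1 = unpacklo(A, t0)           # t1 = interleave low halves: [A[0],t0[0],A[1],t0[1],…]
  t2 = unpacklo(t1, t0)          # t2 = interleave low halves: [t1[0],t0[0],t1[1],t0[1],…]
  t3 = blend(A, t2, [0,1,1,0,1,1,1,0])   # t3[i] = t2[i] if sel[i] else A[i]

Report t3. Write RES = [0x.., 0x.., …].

  t0: fd 75 fd 1b eb 1b eb eb
  t1: 11 fd 8e 75 a0 fd 1b 1b
  t2: 11 fd fd 75 8e fd 75 1b
  t3: 11 fd fd 1b 8e fd 75 da

RES = [0x11, 0xfd, 0xfd, 0x1b, 0x8e, 0xfd, 0x75, 0xda]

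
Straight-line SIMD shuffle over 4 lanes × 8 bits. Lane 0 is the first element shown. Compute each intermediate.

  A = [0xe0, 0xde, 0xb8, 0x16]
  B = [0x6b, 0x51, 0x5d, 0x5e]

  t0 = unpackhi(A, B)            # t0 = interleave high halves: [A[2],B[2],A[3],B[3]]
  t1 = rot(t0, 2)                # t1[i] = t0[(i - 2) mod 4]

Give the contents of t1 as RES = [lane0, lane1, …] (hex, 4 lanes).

  t0: b8 5d 16 5e
  t1: 16 5e b8 5d

RES = [0x16, 0x5e, 0xb8, 0x5d]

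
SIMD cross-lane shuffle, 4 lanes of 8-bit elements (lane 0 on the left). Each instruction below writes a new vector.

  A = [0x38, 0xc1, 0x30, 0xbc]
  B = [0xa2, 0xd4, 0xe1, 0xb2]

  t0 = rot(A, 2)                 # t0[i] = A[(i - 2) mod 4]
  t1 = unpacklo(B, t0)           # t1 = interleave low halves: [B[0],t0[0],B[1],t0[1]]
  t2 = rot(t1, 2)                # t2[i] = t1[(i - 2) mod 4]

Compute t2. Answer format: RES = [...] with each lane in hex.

RES = [ 0xd4  0xbc  0xa2  0x30 ]

→ t0 |30|bc|38|c1|
→ t1 |a2|30|d4|bc|
→ t2 |d4|bc|a2|30|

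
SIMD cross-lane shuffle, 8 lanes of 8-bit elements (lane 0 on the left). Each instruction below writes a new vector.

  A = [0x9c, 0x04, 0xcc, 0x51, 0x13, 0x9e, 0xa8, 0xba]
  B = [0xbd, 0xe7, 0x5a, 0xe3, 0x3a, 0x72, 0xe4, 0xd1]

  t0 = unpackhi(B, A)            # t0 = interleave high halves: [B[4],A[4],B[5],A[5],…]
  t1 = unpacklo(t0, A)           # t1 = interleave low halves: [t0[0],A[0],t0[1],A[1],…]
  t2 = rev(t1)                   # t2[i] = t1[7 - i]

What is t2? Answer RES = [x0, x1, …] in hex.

RES = [ 0x51  0x9e  0xcc  0x72  0x04  0x13  0x9c  0x3a ]

  t0: 3a 13 72 9e e4 a8 d1 ba
  t1: 3a 9c 13 04 72 cc 9e 51
  t2: 51 9e cc 72 04 13 9c 3a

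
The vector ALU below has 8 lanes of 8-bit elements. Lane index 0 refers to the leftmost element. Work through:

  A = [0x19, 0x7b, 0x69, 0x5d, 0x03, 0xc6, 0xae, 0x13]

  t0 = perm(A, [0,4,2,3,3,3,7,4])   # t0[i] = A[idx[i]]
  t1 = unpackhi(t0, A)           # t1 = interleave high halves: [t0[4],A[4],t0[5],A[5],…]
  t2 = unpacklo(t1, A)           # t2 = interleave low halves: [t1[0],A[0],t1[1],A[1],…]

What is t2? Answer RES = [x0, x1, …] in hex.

RES = [ 0x5d  0x19  0x03  0x7b  0x5d  0x69  0xc6  0x5d ]

  t0: 19 03 69 5d 5d 5d 13 03
  t1: 5d 03 5d c6 13 ae 03 13
  t2: 5d 19 03 7b 5d 69 c6 5d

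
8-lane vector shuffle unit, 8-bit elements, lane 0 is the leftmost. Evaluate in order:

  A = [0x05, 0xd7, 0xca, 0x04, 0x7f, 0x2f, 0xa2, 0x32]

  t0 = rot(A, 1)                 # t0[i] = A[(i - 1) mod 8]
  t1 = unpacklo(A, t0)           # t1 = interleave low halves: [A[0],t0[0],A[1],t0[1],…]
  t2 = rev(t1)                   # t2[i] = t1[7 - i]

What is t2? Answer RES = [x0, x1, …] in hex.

  t0: 32 05 d7 ca 04 7f 2f a2
  t1: 05 32 d7 05 ca d7 04 ca
  t2: ca 04 d7 ca 05 d7 32 05

RES = [ 0xca  0x04  0xd7  0xca  0x05  0xd7  0x32  0x05 ]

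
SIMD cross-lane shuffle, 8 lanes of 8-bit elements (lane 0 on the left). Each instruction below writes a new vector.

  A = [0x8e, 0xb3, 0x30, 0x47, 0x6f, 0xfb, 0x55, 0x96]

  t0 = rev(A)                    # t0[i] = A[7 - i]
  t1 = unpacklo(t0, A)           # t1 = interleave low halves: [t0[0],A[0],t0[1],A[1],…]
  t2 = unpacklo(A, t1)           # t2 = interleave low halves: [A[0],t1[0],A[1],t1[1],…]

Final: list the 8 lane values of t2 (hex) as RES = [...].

t0 = [0x96, 0x55, 0xfb, 0x6f, 0x47, 0x30, 0xb3, 0x8e]
t1 = [0x96, 0x8e, 0x55, 0xb3, 0xfb, 0x30, 0x6f, 0x47]
t2 = [0x8e, 0x96, 0xb3, 0x8e, 0x30, 0x55, 0x47, 0xb3]

RES = [0x8e, 0x96, 0xb3, 0x8e, 0x30, 0x55, 0x47, 0xb3]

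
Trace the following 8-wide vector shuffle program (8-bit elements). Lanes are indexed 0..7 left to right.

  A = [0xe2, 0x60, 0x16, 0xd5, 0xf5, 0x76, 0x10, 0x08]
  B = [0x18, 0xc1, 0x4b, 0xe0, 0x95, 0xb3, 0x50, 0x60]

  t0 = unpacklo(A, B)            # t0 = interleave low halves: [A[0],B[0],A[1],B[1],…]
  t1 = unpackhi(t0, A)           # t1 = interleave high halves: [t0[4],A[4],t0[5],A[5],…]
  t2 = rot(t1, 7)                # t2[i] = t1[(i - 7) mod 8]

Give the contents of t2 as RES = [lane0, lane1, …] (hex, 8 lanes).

  t0: e2 18 60 c1 16 4b d5 e0
  t1: 16 f5 4b 76 d5 10 e0 08
  t2: f5 4b 76 d5 10 e0 08 16

RES = [ 0xf5  0x4b  0x76  0xd5  0x10  0xe0  0x08  0x16 ]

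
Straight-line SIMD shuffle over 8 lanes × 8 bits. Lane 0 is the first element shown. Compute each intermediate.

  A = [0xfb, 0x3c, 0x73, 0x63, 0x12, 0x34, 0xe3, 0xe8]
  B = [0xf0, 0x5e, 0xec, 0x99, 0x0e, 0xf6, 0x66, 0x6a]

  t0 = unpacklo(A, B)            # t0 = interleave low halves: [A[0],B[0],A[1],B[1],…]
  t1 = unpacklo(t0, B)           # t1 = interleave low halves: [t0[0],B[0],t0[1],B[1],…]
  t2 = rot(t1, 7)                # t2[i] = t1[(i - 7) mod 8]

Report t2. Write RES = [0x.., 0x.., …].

RES = [ 0xf0  0xf0  0x5e  0x3c  0xec  0x5e  0x99  0xfb ]

t0 = [0xfb, 0xf0, 0x3c, 0x5e, 0x73, 0xec, 0x63, 0x99]
t1 = [0xfb, 0xf0, 0xf0, 0x5e, 0x3c, 0xec, 0x5e, 0x99]
t2 = [0xf0, 0xf0, 0x5e, 0x3c, 0xec, 0x5e, 0x99, 0xfb]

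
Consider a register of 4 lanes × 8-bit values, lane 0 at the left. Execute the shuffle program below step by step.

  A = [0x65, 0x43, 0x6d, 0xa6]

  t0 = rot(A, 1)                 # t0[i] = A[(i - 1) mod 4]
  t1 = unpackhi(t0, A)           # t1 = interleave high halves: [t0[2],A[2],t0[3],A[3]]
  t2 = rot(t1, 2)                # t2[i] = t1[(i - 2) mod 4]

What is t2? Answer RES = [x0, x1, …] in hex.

RES = [ 0x6d  0xa6  0x43  0x6d ]

  t0: a6 65 43 6d
  t1: 43 6d 6d a6
  t2: 6d a6 43 6d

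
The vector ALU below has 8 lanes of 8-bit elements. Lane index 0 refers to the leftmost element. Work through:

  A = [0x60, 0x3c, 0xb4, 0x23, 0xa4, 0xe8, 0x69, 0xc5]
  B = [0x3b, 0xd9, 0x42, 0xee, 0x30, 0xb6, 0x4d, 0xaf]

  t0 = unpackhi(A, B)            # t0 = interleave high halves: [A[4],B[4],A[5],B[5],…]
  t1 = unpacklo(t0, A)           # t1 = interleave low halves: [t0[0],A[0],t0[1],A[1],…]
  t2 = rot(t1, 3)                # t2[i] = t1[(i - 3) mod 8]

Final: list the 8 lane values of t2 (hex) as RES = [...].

t0 = [0xa4, 0x30, 0xe8, 0xb6, 0x69, 0x4d, 0xc5, 0xaf]
t1 = [0xa4, 0x60, 0x30, 0x3c, 0xe8, 0xb4, 0xb6, 0x23]
t2 = [0xb4, 0xb6, 0x23, 0xa4, 0x60, 0x30, 0x3c, 0xe8]

RES = [ 0xb4  0xb6  0x23  0xa4  0x60  0x30  0x3c  0xe8 ]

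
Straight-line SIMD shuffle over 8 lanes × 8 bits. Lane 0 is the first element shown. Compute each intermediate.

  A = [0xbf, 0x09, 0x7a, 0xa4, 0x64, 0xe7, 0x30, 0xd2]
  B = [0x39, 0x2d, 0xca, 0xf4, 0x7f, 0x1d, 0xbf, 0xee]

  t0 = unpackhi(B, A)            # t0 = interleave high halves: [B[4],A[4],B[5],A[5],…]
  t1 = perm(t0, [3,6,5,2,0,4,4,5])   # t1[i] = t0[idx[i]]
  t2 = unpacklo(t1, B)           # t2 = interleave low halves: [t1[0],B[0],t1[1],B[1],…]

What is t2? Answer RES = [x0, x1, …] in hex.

→ t0 |7f|64|1d|e7|bf|30|ee|d2|
→ t1 |e7|ee|30|1d|7f|bf|bf|30|
→ t2 |e7|39|ee|2d|30|ca|1d|f4|

RES = [ 0xe7  0x39  0xee  0x2d  0x30  0xca  0x1d  0xf4 ]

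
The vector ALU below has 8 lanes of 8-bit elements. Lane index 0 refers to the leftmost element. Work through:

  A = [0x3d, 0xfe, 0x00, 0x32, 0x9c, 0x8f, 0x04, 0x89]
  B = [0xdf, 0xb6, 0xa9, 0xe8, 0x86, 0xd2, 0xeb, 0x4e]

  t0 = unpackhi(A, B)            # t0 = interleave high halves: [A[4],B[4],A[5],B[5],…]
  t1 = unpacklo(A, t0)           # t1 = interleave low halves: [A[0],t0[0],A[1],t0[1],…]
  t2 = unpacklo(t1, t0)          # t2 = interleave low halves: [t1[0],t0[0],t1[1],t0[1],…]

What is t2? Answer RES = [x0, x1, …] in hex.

→ t0 |9c|86|8f|d2|04|eb|89|4e|
→ t1 |3d|9c|fe|86|00|8f|32|d2|
→ t2 |3d|9c|9c|86|fe|8f|86|d2|

RES = [ 0x3d  0x9c  0x9c  0x86  0xfe  0x8f  0x86  0xd2 ]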